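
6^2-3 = 33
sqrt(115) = 10.72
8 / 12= 2 / 3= 0.67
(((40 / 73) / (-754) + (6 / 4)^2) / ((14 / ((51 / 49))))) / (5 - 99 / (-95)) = 1199665605 / 43347116176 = 0.03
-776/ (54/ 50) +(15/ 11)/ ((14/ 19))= -2979905/ 4158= -716.67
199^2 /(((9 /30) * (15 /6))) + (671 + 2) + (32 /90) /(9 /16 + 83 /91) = 5166446011 /96615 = 53474.57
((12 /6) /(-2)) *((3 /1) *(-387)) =1161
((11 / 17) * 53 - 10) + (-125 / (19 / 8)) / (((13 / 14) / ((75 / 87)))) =-2991681 / 121771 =-24.57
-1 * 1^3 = -1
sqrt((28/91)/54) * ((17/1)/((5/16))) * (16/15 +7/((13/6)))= 227936 * sqrt(78)/114075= 17.65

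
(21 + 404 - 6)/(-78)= -419/78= -5.37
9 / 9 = 1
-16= -16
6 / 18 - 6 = -17 / 3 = -5.67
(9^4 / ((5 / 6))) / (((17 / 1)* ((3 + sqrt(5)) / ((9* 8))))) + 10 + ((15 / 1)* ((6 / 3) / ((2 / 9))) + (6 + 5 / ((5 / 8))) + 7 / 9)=19254106 / 765 -708588* sqrt(5) / 85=6528.17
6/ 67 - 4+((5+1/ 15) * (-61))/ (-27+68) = -471742/ 41205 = -11.45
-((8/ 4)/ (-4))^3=1/ 8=0.12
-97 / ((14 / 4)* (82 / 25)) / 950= -97 / 10906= -0.01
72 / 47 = 1.53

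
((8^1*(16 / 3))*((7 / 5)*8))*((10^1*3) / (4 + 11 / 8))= 114688 / 43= 2667.16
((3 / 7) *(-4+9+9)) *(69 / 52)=207 / 26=7.96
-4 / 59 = -0.07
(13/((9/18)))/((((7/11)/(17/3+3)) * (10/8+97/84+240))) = 14872/10181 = 1.46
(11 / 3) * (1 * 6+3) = 33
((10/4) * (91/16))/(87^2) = 455/242208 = 0.00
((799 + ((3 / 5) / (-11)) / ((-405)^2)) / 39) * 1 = 2402692874 / 117277875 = 20.49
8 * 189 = 1512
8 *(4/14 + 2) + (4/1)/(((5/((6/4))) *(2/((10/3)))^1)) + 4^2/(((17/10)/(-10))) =-8786/119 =-73.83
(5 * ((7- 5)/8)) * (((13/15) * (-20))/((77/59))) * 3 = -3835/77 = -49.81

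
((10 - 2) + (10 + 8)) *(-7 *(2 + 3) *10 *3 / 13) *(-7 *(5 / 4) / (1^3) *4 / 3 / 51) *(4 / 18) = 49000 / 459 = 106.75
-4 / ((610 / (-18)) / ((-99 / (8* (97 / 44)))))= -0.66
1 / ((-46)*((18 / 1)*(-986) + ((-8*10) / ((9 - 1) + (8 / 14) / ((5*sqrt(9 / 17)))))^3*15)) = 7091364218750*sqrt(17) / 1632713740062372142949 + 78011029104954991 / 117555389284490794292328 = 0.00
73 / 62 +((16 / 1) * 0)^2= 73 / 62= 1.18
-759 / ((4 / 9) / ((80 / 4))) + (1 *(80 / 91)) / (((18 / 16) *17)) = -475539425 / 13923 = -34154.95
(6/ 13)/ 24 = 1/ 52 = 0.02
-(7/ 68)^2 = -49/ 4624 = -0.01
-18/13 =-1.38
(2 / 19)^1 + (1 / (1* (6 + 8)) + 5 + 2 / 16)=5641 / 1064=5.30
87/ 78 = 29/ 26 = 1.12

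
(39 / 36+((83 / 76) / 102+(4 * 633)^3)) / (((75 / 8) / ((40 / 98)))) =167781319181356 / 237405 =706730351.85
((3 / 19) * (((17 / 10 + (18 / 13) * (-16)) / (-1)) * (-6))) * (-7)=167517 / 1235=135.64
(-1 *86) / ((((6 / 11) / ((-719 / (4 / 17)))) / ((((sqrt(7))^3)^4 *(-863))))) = -586999847337673 / 12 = -48916653944806.08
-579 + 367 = -212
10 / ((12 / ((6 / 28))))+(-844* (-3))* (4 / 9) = 94543 / 84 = 1125.51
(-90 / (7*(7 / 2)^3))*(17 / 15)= -816 / 2401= -0.34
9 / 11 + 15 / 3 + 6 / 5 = 386 / 55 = 7.02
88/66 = 4/3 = 1.33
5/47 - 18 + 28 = 475/47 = 10.11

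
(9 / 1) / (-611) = -9 / 611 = -0.01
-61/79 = -0.77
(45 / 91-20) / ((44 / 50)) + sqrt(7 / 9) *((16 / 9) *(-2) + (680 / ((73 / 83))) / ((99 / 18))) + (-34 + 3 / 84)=-224743 / 4004 + 990224 *sqrt(7) / 21681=64.71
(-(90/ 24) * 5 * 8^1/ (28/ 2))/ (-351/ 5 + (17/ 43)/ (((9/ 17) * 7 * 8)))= 1161000/ 7605427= 0.15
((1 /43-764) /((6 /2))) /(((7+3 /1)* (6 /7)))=-229957 /7740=-29.71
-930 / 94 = -465 / 47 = -9.89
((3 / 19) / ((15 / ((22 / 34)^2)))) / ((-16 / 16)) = -121 / 27455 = -0.00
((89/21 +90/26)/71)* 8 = 0.87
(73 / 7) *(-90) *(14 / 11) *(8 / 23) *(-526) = 55293120 / 253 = 218549.88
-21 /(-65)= 21 /65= 0.32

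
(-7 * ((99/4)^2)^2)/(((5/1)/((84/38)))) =-1161246.82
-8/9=-0.89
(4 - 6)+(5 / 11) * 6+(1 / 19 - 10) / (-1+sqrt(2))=-23.29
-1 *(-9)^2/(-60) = 27/20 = 1.35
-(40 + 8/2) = -44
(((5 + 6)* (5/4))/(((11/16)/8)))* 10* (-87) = -139200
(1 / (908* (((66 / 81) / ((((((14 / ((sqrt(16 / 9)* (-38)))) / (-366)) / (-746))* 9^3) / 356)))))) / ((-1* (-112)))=-19683 / 787029045501952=-0.00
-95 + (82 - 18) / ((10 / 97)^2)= 148169 / 25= 5926.76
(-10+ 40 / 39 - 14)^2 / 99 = 802816 / 150579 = 5.33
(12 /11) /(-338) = -6 /1859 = -0.00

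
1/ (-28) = -1/ 28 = -0.04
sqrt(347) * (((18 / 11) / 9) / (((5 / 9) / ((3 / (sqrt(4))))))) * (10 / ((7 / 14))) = 108 * sqrt(347) / 11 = 182.89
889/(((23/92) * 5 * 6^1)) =1778/15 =118.53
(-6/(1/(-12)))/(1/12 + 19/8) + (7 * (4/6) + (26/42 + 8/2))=15931/413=38.57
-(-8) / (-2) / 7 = -4 / 7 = -0.57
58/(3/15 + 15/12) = 40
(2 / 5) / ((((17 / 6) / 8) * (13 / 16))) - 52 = -55924 / 1105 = -50.61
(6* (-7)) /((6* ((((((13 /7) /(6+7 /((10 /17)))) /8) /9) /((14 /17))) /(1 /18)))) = -245588 /1105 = -222.25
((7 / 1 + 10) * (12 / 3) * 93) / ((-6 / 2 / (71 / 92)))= -37417 / 23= -1626.83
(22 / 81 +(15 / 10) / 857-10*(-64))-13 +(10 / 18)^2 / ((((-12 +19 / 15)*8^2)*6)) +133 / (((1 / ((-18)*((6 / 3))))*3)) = -1385807684405 / 1430545536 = -968.73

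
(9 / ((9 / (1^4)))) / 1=1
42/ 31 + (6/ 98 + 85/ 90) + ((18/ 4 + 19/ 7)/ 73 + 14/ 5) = 26243627/ 4989915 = 5.26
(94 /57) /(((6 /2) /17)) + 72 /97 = 10.09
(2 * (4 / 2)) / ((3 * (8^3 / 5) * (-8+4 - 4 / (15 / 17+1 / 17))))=-0.00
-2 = -2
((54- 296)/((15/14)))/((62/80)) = -27104/93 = -291.44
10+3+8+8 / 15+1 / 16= 5183 / 240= 21.60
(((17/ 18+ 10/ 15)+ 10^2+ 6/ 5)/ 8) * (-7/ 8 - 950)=-70387571/ 5760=-12220.06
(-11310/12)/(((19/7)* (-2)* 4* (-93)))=-13195/28272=-0.47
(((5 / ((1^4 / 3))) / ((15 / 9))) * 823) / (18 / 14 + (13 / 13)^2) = 51849 / 16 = 3240.56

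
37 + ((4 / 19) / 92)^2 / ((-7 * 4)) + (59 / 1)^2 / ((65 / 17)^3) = 145780345944071 / 1468456125500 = 99.27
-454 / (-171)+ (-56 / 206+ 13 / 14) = 816605 / 246582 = 3.31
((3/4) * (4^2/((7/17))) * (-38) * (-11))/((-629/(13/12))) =-5434/259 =-20.98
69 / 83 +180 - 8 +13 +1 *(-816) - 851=-122937 / 83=-1481.17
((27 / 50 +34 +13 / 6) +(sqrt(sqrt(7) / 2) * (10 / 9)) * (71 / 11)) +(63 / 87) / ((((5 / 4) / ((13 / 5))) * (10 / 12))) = 355 * sqrt(2) * 7^(1 / 4) / 99 +418841 / 10875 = 46.76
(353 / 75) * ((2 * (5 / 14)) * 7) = 353 / 15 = 23.53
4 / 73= 0.05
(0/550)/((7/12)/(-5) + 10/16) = 0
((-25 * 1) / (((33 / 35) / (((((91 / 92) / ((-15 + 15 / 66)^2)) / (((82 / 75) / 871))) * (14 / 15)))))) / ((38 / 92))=-216.34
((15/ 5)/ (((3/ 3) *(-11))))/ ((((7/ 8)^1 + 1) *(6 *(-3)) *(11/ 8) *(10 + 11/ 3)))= 32/ 74415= 0.00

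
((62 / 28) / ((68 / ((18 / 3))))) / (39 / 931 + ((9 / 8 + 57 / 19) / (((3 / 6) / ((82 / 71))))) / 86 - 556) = -1218147 / 3465606247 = -0.00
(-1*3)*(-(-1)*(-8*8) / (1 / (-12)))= -2304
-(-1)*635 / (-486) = -635 / 486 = -1.31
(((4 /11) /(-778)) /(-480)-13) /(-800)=13350479 /821568000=0.02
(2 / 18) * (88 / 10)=44 / 45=0.98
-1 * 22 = -22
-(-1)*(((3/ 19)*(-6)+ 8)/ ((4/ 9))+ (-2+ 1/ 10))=13.97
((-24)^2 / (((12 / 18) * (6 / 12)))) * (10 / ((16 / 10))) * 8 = 86400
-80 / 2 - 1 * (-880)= 840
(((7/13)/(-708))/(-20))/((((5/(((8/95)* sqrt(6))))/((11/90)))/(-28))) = -539* sqrt(6)/245919375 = -0.00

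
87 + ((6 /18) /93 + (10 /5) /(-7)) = 86.72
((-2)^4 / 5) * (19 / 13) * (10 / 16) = 38 / 13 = 2.92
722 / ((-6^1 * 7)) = -361 / 21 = -17.19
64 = 64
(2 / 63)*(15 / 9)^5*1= 6250 / 15309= 0.41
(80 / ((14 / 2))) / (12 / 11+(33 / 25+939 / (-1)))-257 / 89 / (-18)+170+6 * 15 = 41743676651 / 160461126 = 260.15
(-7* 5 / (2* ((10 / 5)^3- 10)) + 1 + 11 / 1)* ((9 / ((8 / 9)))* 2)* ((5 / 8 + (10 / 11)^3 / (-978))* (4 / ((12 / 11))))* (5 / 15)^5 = 269774485 / 68162688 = 3.96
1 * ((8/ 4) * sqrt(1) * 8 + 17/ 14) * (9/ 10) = 2169/ 140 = 15.49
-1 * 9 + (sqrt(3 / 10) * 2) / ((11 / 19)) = -9 + 19 * sqrt(30) / 55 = -7.11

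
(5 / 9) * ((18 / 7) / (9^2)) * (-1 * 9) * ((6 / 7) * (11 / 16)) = -0.09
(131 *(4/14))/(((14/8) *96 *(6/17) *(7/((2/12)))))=2227/148176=0.02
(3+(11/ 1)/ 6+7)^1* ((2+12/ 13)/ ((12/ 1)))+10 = 6029/ 468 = 12.88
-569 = -569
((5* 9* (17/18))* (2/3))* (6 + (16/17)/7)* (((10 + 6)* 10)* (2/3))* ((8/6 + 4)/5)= 3737600/189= 19775.66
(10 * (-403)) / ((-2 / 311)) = 626665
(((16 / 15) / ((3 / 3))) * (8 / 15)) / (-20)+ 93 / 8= 104369 / 9000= 11.60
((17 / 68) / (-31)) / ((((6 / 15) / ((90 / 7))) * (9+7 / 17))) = -765 / 27776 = -0.03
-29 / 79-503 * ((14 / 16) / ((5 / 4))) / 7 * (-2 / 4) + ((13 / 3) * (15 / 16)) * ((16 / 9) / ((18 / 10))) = 3685217 / 127980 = 28.80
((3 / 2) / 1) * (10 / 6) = 5 / 2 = 2.50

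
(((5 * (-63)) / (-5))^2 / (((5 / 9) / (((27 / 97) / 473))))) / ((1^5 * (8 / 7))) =6751269 / 1835240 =3.68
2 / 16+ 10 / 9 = 89 / 72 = 1.24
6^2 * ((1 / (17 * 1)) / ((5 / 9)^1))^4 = 0.00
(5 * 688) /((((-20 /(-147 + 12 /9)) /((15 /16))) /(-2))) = -93955 /2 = -46977.50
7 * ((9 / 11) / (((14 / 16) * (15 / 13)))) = 312 / 55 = 5.67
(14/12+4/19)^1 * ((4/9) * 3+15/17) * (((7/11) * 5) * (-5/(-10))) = 620935/127908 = 4.85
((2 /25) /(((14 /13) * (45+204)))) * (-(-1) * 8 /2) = 52 /43575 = 0.00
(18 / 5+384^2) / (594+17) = 737298 / 3055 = 241.34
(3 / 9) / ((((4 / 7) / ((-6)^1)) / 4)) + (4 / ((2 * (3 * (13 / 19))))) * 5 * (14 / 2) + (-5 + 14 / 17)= 10559 / 663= 15.93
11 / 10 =1.10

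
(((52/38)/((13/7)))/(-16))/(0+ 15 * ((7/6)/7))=-7/380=-0.02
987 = 987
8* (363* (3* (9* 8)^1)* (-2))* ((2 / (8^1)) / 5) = -62726.40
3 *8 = 24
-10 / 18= -5 / 9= -0.56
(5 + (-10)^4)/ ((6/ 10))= 16675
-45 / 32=-1.41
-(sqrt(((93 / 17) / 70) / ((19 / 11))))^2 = -1023 / 22610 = -0.05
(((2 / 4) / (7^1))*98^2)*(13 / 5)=8918 / 5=1783.60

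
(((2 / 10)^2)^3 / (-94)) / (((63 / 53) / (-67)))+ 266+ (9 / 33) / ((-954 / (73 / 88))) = 1262760440883629 / 4747223250000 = 266.00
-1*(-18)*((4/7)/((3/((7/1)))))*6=144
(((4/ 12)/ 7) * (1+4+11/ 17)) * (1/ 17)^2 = 32/ 34391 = 0.00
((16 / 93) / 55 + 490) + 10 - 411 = 455251 / 5115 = 89.00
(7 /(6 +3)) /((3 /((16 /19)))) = 112 /513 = 0.22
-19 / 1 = -19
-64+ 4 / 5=-316 / 5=-63.20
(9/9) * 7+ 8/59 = 421/59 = 7.14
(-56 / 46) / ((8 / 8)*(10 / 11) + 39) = -308 / 10097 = -0.03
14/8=7/4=1.75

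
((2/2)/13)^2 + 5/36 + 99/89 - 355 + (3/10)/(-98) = -23464251791/66330810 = -353.75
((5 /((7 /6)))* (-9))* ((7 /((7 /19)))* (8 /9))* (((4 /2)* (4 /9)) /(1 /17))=-9843.81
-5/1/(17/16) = -80/17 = -4.71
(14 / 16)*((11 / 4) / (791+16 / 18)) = 693 / 228064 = 0.00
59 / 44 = 1.34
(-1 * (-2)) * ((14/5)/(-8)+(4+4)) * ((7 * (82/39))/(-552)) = -4879/11960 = -0.41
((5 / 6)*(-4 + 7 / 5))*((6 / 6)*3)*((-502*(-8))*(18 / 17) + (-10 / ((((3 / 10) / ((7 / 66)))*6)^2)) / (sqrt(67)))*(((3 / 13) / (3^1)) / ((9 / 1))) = -4016 / 17 + 6125*sqrt(67) / 212760108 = -236.24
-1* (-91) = 91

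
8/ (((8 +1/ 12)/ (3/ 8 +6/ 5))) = 756/ 485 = 1.56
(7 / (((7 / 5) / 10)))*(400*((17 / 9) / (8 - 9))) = -340000 / 9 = -37777.78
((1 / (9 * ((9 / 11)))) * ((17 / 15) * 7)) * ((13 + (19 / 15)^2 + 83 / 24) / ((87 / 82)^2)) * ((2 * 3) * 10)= 143085096154 / 137945025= 1037.26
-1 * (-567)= 567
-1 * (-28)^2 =-784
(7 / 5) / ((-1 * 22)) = -7 / 110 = -0.06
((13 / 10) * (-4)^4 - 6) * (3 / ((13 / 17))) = 83334 / 65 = 1282.06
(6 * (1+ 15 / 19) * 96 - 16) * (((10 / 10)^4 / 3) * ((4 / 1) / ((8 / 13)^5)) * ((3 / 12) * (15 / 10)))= 447408065 / 77824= 5748.97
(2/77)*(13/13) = 2/77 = 0.03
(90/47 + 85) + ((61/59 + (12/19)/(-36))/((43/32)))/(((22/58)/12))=2762319757/24920951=110.84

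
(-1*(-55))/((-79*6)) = -55/474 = -0.12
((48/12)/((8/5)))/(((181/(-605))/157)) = -474925/362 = -1311.95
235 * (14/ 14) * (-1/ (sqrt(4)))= -235/ 2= -117.50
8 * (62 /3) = 496 /3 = 165.33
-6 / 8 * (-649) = 1947 / 4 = 486.75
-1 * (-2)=2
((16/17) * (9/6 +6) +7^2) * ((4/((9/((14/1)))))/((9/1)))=53368/1377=38.76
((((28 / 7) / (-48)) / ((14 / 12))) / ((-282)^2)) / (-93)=0.00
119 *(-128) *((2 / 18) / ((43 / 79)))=-1203328 / 387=-3109.37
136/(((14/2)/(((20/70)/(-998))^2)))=0.00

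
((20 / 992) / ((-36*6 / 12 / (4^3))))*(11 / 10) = -22 / 279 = -0.08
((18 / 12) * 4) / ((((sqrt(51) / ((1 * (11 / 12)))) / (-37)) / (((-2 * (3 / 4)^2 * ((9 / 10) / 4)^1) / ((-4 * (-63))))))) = 1221 * sqrt(51) / 304640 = 0.03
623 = 623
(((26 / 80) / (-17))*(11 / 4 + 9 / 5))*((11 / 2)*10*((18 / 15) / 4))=-39039 / 27200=-1.44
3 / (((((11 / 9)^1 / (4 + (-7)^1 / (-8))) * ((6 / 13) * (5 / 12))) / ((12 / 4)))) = 41067 / 220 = 186.67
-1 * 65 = -65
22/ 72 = 11/ 36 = 0.31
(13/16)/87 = 13/1392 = 0.01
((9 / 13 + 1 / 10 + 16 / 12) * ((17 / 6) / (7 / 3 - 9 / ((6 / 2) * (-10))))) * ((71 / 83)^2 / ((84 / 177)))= 4191525967 / 1188600504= 3.53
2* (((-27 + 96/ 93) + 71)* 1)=90.06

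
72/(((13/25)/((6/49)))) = 10800/637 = 16.95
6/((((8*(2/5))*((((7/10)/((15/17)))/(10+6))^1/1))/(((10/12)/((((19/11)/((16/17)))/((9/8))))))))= 742500/38437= 19.32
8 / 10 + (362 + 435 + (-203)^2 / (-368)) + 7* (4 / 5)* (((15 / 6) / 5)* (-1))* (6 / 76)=4793701 / 6992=685.60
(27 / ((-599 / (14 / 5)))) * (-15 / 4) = 567 / 1198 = 0.47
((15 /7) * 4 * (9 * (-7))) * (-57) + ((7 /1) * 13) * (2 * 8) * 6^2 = 83196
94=94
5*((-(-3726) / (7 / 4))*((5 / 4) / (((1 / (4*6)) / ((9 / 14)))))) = 10060200 / 49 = 205310.20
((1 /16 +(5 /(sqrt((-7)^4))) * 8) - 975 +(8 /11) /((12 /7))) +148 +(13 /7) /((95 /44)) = -824.84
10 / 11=0.91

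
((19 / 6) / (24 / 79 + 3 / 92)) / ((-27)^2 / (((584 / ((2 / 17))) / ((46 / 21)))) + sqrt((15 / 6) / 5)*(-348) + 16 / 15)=-18132488508437520*sqrt(2) / 670323467788101557- 434039955306076 / 2010970403364304671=-0.04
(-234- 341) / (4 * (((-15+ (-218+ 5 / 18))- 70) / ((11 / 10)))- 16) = 56925 / 110564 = 0.51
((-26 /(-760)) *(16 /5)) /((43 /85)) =884 /4085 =0.22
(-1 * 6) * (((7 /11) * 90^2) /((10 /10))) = -340200 /11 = -30927.27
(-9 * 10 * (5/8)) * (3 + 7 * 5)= -4275/2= -2137.50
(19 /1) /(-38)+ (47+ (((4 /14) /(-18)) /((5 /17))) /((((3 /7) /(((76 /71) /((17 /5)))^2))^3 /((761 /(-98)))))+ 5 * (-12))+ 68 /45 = -5296537720683155779501 /441978326130142891710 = -11.98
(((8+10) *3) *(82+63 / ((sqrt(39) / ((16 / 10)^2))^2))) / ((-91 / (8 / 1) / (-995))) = 64670803488 / 147875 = 437334.26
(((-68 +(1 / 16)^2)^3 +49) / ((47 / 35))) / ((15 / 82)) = -504504139572811 / 394264576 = -1279608.09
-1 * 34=-34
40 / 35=8 / 7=1.14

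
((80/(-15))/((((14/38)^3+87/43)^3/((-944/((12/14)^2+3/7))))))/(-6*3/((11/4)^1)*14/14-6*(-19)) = 687060425235707638192/152016607197644007699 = 4.52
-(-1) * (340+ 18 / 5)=1718 / 5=343.60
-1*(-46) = 46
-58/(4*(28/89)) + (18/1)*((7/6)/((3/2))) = -32.09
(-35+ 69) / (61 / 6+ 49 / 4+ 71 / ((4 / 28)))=408 / 6233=0.07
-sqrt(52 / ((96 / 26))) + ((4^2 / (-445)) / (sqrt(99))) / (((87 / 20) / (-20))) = -13 * sqrt(3) / 6 + 1280 * sqrt(11) / 255519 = -3.74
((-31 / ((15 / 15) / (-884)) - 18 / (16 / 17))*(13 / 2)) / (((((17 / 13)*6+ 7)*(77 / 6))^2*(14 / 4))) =88405083 / 63099806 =1.40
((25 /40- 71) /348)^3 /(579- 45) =-178453547 /11522559246336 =-0.00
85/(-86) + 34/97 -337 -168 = -4218031/8342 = -505.64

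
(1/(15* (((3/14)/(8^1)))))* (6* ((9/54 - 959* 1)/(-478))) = 322168/10755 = 29.96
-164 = -164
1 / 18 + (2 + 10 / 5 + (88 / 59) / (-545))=2345731 / 578790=4.05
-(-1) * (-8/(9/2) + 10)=74/9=8.22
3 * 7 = 21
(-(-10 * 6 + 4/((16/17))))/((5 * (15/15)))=223/20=11.15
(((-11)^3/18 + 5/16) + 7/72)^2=5407.36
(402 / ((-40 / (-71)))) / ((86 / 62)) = 442401 / 860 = 514.42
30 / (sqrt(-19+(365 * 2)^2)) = 10 * sqrt(59209) / 59209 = 0.04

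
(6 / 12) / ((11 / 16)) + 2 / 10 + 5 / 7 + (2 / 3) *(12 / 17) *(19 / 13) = 2.33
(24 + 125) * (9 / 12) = 447 / 4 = 111.75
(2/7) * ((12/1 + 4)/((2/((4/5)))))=64/35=1.83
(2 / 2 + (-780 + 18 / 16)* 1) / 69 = -6223 / 552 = -11.27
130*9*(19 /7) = 22230 /7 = 3175.71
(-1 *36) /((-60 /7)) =21 /5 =4.20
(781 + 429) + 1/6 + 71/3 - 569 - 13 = 3911/6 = 651.83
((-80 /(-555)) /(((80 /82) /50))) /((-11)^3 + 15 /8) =-6560 /1180263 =-0.01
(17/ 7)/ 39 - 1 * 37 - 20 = -15544/ 273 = -56.94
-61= -61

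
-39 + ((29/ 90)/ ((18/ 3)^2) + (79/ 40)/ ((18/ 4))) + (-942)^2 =2874934451/ 3240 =887325.45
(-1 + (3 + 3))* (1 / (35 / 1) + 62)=2171 / 7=310.14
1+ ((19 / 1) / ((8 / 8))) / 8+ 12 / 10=183 / 40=4.58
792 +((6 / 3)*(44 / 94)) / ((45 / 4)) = 792.08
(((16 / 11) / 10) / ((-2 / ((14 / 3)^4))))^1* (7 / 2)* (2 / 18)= -537824 / 40095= -13.41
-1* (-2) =2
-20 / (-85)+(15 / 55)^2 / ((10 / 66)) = 679 / 935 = 0.73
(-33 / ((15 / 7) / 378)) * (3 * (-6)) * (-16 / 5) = -8382528 / 25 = -335301.12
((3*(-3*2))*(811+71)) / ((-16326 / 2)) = 1764 / 907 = 1.94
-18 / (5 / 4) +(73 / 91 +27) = 6098 / 455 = 13.40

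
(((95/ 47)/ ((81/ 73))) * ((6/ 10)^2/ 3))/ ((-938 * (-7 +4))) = 1387/ 17854830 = 0.00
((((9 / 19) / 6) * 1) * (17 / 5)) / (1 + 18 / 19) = 51 / 370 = 0.14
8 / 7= 1.14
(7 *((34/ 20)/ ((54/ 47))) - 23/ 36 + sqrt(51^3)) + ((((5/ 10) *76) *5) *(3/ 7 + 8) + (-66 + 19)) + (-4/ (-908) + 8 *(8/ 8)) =51 *sqrt(51) + 337250078/ 214515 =1936.36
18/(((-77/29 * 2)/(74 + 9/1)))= -21663/77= -281.34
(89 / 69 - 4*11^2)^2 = 1109356249 / 4761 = 233009.08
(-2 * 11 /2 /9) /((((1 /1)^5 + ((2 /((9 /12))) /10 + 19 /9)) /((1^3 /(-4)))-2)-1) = 55 /743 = 0.07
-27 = -27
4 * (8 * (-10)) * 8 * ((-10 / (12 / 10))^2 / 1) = -1600000 / 9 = -177777.78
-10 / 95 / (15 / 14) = -28 / 285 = -0.10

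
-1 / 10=-0.10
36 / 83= 0.43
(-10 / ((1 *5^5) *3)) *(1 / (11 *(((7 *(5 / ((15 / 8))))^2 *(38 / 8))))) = -3 / 51205000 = -0.00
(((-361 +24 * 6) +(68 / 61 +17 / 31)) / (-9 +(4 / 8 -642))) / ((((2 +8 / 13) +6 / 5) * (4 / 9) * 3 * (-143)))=-3054015 / 6711401048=-0.00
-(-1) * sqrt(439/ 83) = sqrt(36437)/ 83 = 2.30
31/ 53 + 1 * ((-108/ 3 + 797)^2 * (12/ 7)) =368321173/ 371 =992779.44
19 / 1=19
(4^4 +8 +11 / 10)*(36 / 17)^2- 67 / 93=159663049 / 134385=1188.10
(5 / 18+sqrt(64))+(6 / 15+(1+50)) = 5371 / 90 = 59.68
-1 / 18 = -0.06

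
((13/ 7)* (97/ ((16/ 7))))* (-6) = -3783/ 8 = -472.88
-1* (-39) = 39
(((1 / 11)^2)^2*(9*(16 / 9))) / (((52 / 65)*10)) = 2 / 14641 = 0.00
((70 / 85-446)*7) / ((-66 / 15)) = 12040 / 17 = 708.24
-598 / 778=-299 / 389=-0.77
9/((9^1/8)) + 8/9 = 80/9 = 8.89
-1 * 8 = -8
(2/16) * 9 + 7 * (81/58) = 2529/232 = 10.90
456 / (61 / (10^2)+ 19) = 45600 / 1961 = 23.25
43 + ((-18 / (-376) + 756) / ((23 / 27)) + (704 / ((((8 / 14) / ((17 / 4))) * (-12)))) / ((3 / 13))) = -960.24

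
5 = 5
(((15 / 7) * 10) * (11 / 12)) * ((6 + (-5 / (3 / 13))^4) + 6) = 4909189175 / 1134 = 4329090.98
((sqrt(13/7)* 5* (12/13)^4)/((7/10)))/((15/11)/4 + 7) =45619200* sqrt(91)/452034947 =0.96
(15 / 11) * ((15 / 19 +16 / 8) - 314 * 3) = -267675 / 209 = -1280.74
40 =40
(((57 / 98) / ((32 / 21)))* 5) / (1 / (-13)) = -11115 / 448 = -24.81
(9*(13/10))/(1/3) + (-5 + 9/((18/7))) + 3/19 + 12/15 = 3283/95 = 34.56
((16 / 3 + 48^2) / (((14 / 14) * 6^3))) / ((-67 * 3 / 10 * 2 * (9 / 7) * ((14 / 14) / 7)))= -212170 / 146529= -1.45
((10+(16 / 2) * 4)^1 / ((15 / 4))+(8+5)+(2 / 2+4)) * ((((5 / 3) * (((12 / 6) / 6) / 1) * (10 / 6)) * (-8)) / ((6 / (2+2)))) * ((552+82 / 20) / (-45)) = 1781.96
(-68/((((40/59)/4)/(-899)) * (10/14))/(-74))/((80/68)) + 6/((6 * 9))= -965698987/166500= -5799.99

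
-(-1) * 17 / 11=17 / 11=1.55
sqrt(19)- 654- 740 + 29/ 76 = -105915/ 76 + sqrt(19) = -1389.26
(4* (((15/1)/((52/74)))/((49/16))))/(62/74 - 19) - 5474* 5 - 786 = -28157.54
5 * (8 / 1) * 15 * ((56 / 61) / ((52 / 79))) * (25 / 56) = 296250 / 793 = 373.58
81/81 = 1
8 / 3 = 2.67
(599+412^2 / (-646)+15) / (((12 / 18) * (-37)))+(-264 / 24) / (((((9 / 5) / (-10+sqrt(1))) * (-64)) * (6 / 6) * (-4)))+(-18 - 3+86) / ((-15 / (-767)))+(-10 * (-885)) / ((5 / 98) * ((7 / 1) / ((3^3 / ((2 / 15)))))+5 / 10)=109397760873779 / 5222491392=20947.43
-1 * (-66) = 66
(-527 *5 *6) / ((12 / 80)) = -105400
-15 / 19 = -0.79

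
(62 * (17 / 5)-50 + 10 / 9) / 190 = 3643 / 4275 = 0.85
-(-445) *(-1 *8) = -3560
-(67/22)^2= -4489/484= -9.27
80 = 80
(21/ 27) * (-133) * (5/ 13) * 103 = -479465/ 117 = -4097.99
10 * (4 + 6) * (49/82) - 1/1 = 2409/41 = 58.76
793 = 793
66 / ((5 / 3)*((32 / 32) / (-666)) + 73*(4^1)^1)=131868 / 583411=0.23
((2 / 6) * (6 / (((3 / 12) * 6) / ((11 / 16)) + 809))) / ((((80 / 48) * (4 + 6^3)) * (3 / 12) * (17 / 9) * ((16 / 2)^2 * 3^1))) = 9 / 121352800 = 0.00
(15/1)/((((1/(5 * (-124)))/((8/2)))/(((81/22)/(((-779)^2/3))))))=-4519800/6675251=-0.68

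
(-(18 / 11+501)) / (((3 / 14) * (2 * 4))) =-12901 / 44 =-293.20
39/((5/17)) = 663/5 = 132.60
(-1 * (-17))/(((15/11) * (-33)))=-17/45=-0.38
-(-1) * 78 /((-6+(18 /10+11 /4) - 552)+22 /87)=-135720 /962563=-0.14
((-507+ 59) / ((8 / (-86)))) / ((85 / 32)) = 154112 / 85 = 1813.08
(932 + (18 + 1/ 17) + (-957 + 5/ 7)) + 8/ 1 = 211/ 119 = 1.77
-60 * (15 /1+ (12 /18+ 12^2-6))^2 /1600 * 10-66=-214105 /24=-8921.04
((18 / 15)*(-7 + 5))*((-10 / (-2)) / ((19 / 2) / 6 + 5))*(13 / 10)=-936 / 395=-2.37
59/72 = 0.82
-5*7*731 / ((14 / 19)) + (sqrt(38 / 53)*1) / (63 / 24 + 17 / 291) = -69445 / 2 + 2328*sqrt(2014) / 331091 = -34722.18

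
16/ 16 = 1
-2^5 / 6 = -16 / 3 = -5.33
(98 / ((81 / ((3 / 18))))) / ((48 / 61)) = 2989 / 11664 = 0.26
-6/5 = -1.20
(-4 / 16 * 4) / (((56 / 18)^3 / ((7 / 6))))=-243 / 6272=-0.04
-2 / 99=-0.02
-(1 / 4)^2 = -1 / 16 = -0.06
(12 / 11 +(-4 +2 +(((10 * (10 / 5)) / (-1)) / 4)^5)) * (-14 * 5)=2406950 / 11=218813.64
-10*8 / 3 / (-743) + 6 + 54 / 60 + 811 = 18231791 / 22290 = 817.94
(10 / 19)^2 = 100 / 361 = 0.28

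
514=514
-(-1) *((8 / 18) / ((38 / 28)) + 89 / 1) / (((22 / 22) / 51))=259675 / 57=4555.70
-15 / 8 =-1.88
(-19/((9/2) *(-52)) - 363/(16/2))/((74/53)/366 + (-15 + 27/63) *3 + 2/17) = 16310501165/15697970808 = 1.04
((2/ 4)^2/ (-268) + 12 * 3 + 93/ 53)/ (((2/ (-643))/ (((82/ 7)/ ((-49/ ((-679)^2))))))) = 532070819654873/ 397712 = 1337829433.50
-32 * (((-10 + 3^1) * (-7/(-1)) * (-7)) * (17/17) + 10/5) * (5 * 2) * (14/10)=-154560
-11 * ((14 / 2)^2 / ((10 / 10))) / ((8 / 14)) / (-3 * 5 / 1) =3773 / 60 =62.88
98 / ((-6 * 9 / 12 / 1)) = -21.78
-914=-914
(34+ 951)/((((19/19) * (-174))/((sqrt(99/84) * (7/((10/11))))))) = -47.32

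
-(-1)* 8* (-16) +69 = -59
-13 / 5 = -2.60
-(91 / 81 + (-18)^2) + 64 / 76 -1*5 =-506764 / 1539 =-329.28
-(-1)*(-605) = -605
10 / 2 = 5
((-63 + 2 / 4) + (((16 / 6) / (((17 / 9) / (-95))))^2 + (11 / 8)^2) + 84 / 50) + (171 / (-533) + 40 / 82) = 4418712986981 / 246459200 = 17928.78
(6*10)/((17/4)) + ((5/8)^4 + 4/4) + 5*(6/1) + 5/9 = 45.83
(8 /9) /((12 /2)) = 4 /27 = 0.15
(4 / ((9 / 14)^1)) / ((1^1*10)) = 28 / 45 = 0.62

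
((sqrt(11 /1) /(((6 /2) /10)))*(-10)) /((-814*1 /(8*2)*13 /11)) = 800*sqrt(11) /1443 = 1.84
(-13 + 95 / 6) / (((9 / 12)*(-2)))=-1.89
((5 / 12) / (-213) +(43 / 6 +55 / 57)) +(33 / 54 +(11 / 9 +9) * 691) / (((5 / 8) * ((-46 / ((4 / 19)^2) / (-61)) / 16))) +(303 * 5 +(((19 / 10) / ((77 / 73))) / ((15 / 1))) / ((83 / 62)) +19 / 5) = 41218313602372817 / 3390819824700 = 12155.85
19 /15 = 1.27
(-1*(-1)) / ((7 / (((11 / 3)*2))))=22 / 21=1.05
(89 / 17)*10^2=8900 / 17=523.53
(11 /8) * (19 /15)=209 /120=1.74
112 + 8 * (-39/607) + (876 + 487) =895013/607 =1474.49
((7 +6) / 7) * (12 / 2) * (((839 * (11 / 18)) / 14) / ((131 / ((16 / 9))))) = 959816 / 173313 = 5.54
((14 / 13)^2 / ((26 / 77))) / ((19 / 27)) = 203742 / 41743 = 4.88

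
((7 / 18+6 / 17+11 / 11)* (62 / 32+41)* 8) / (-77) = -122057 / 15708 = -7.77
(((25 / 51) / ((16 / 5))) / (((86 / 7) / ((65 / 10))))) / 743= 11375 / 104281536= 0.00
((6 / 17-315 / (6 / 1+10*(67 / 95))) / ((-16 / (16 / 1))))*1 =100257 / 4216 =23.78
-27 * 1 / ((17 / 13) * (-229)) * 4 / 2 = 702 / 3893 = 0.18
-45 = -45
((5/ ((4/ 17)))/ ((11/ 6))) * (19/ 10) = 969/ 44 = 22.02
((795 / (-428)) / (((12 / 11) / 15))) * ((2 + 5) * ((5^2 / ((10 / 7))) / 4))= -10712625 / 13696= -782.17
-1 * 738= -738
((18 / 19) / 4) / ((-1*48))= -3 / 608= -0.00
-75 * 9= -675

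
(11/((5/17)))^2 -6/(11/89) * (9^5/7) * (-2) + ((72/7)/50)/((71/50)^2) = 7961256892433/9703925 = 820416.16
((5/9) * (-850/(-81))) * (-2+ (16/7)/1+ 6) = 187000/5103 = 36.65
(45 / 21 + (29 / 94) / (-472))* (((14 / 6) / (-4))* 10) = -3326585 / 266208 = -12.50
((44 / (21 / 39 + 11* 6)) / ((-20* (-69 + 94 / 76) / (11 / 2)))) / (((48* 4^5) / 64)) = 29887 / 8553120000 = 0.00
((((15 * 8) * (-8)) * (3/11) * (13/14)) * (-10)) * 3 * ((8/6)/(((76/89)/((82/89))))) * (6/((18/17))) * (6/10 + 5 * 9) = 208765440/77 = 2711239.48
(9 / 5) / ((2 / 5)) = 9 / 2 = 4.50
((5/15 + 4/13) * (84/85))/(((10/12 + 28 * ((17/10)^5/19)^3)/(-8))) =-5761560000000000000000/14231904757057055095313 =-0.40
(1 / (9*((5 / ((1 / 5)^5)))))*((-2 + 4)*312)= 0.00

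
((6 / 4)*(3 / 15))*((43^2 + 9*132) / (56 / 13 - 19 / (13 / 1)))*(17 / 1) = 5441.98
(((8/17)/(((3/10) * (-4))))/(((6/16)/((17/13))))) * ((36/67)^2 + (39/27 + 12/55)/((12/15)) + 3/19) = -3411141160/987925653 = -3.45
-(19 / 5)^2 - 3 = -436 / 25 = -17.44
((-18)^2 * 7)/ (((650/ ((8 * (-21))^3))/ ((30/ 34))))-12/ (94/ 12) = -758158586568/ 51935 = -14598220.59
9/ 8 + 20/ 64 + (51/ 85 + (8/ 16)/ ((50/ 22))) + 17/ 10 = 1583/ 400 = 3.96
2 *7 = 14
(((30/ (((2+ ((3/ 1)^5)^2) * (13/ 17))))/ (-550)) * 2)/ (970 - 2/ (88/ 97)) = -408/ 163446967645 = -0.00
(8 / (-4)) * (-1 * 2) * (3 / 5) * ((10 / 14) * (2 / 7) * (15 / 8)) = 45 / 49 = 0.92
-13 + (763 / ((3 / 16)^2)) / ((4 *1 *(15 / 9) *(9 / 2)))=710.44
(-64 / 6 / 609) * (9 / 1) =-32 / 203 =-0.16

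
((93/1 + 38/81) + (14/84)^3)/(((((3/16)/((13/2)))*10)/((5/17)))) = 46319/486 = 95.31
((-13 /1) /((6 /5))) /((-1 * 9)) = 65 /54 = 1.20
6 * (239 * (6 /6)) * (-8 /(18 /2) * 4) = -15296 /3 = -5098.67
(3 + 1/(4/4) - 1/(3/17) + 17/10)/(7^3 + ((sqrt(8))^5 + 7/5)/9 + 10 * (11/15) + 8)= 12099/129711112 - 60 * sqrt(2)/16213889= 0.00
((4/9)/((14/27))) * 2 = 12/7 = 1.71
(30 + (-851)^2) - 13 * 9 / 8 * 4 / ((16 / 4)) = 5793731 / 8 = 724216.38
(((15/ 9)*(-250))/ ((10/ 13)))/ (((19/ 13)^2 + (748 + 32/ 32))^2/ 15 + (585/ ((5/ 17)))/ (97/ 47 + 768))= -494051748125/ 34309639588041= -0.01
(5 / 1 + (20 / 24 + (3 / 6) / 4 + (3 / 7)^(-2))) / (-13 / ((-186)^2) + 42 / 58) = 22880449 / 1452278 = 15.75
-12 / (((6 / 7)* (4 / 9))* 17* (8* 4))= -63 / 1088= -0.06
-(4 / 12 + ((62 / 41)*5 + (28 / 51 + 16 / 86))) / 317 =-258631 / 9500807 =-0.03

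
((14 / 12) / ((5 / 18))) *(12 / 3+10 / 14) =99 / 5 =19.80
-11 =-11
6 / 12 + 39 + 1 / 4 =159 / 4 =39.75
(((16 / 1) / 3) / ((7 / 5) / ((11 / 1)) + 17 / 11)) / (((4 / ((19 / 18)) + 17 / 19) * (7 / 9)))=12540 / 14329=0.88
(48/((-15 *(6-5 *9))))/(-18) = -8/1755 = -0.00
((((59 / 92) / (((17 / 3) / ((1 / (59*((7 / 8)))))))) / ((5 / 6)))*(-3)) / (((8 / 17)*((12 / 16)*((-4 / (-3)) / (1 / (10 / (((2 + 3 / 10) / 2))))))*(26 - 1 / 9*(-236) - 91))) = 243 / 4886000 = 0.00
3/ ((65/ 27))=81/ 65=1.25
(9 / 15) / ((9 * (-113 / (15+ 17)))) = -32 / 1695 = -0.02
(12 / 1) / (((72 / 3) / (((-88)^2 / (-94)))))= -1936 / 47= -41.19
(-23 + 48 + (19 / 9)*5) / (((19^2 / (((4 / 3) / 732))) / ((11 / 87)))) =3520 / 155181987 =0.00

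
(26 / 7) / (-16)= -13 / 56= -0.23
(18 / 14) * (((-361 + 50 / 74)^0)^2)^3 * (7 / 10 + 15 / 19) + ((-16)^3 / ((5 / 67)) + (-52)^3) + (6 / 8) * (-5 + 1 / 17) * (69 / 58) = -12818535822 / 65569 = -195496.89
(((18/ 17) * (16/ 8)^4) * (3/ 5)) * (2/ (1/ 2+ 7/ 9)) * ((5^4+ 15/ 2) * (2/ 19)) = 342144/ 323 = 1059.27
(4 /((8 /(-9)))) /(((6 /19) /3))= -171 /4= -42.75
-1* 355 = -355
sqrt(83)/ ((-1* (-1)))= 9.11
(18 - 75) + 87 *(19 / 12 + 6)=2411 / 4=602.75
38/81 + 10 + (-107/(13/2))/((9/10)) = -8236/1053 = -7.82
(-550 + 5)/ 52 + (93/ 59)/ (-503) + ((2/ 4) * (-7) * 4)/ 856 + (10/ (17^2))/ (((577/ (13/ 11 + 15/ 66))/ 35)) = -1589721673539481/ 151440998156162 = -10.50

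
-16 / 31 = -0.52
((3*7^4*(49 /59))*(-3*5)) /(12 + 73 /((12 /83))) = -63530460 /365977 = -173.59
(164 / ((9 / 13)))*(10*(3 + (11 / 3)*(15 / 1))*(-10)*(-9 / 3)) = 12365600 / 3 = 4121866.67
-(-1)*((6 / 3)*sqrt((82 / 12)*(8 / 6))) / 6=sqrt(82) / 9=1.01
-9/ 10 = -0.90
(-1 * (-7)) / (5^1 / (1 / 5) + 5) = 7 / 30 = 0.23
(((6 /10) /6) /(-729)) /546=-0.00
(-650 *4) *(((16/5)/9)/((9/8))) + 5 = -66155/81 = -816.73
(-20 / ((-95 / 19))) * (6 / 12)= 2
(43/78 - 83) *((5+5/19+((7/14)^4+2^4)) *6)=-41692173/3952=-10549.64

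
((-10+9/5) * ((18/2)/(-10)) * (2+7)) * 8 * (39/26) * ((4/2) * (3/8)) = 29889/50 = 597.78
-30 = -30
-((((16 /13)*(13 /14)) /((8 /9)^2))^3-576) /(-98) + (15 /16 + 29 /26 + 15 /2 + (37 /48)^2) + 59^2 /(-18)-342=-1069406721679 /2013613056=-531.09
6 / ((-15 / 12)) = -24 / 5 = -4.80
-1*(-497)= 497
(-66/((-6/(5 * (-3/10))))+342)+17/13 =8497/26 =326.81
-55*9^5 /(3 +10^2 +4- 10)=-3247695 /97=-33481.39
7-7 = 0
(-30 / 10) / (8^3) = -3 / 512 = -0.01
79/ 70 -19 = -1251/ 70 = -17.87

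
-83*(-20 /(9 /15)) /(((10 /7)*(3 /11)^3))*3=7733110 /27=286411.48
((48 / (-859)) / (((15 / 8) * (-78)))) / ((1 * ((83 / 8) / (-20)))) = -2048 / 2780583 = -0.00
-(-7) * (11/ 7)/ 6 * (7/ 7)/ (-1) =-11/ 6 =-1.83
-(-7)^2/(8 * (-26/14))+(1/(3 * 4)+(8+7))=18.38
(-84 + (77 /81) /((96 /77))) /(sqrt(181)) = -647255 * sqrt(181) /1407456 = -6.19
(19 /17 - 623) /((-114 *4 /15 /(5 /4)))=66075 /2584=25.57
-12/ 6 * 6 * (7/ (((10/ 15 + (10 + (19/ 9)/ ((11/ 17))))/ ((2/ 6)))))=-396/ 197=-2.01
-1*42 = -42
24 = 24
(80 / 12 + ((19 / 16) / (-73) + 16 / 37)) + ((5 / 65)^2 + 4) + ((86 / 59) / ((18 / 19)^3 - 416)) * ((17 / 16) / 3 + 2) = 20393830927602095 / 1840518152461248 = 11.08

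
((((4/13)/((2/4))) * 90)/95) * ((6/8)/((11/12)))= 1296/2717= 0.48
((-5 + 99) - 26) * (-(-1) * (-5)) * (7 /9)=-2380 /9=-264.44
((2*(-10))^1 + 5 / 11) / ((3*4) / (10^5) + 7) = -5375000 / 1925033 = -2.79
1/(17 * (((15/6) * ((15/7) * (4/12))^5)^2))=0.27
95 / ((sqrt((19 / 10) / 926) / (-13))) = -27264.38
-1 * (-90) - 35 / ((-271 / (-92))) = 21170 / 271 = 78.12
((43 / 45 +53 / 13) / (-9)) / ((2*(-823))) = 1472 / 4333095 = 0.00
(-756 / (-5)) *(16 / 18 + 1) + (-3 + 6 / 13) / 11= 18549 / 65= 285.37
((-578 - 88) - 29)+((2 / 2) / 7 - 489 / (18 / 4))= -16874 / 21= -803.52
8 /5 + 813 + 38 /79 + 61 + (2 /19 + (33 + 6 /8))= 27316287 /30020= 909.94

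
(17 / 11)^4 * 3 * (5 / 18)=417605 / 87846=4.75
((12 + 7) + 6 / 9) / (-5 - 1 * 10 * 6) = -0.30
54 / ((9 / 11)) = 66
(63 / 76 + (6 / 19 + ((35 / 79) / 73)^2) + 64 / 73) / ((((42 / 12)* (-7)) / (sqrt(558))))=-15328705785* sqrt(62) / 61926934118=-1.95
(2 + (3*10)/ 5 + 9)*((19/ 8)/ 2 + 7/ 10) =32.09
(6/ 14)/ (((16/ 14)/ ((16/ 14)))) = 3/ 7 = 0.43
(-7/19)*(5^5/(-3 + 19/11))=34375/38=904.61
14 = 14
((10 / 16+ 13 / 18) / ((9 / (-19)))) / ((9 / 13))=-23959 / 5832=-4.11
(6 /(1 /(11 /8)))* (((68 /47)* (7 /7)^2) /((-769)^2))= 561 /27793967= 0.00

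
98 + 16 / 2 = 106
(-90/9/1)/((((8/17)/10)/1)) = -425/2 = -212.50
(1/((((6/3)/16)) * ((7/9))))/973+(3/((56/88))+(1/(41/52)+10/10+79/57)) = 133372937/15917307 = 8.38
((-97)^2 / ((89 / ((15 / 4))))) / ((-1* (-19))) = 141135 / 6764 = 20.87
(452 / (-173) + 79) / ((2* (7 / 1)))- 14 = -20693 / 2422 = -8.54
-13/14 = -0.93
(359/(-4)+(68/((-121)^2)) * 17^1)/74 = -5251495/4333736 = -1.21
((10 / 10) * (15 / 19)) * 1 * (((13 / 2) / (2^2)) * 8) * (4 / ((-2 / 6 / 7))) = -16380 / 19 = -862.11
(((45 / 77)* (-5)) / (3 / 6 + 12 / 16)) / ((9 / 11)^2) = -220 / 63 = -3.49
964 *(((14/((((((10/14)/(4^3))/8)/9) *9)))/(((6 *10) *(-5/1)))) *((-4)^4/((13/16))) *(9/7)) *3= -63682117632/1625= -39188995.47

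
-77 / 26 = -2.96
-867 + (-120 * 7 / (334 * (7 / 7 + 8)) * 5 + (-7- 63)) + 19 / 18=-2817649 / 3006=-937.34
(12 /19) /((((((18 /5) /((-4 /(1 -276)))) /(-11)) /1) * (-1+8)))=-8 /1995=-0.00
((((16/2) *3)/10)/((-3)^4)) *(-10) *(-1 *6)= 16/9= 1.78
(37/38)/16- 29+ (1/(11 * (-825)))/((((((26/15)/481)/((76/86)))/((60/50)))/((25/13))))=-1192672749/41124512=-29.00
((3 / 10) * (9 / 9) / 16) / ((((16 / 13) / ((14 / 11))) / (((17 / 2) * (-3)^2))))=41769 / 28160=1.48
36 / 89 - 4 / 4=-53 / 89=-0.60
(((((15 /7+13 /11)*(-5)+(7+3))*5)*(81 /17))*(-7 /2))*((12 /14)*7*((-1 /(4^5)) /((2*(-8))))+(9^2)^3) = 26447905400625 /90112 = 293500370.66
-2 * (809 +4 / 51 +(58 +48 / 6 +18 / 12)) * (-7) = 625877 / 51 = 12272.10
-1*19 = -19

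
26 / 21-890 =-18664 / 21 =-888.76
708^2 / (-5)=-501264 / 5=-100252.80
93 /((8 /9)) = 837 /8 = 104.62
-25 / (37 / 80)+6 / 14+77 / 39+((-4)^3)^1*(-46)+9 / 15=146108383 / 50505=2892.95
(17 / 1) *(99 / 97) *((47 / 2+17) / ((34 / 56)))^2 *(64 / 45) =905313024 / 8245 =109801.46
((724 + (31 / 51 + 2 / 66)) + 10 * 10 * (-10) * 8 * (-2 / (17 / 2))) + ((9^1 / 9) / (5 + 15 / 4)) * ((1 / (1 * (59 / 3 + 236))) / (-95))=3729833286818 / 1430704275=2606.99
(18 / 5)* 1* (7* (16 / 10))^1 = 1008 / 25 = 40.32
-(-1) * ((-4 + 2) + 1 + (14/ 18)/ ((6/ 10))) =0.30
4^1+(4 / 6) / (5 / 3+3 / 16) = 388 / 89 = 4.36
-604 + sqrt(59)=-596.32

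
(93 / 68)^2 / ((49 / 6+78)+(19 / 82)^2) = 43616907 / 2010557972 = 0.02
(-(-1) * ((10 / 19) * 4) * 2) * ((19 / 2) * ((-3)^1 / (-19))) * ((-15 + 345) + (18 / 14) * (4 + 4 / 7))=1974960 / 931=2121.33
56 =56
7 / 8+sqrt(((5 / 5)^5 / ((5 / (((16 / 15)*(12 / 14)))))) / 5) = 4*sqrt(70) / 175+7 / 8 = 1.07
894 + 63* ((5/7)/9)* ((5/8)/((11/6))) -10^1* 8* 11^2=-386509/44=-8784.30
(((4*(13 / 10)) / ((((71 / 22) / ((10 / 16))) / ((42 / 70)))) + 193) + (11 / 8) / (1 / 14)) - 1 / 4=150949 / 710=212.60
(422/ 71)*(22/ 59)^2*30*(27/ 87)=7.69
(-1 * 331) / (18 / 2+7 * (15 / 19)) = -22.79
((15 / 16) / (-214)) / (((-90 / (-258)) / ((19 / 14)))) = -817 / 47936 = -0.02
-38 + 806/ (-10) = -593/ 5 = -118.60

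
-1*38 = -38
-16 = -16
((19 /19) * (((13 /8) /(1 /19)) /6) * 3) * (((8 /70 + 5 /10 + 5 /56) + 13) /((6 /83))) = 2926.43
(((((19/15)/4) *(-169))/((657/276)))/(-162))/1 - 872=-871.86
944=944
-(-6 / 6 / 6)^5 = 1 / 7776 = 0.00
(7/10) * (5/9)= 7/18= 0.39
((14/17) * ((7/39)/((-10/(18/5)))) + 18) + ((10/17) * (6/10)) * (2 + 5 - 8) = 5718/325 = 17.59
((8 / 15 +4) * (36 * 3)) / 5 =2448 / 25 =97.92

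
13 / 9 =1.44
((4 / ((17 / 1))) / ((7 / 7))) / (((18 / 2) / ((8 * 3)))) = 32 / 51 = 0.63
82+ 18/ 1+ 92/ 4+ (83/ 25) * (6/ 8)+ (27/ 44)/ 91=3140556/ 25025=125.50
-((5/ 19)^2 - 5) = 1780/ 361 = 4.93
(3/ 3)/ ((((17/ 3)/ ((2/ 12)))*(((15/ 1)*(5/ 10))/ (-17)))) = -1/ 15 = -0.07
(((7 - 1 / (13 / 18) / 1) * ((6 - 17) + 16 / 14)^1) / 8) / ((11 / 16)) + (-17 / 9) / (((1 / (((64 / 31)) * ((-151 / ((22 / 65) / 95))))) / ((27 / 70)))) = 1977920586 / 31031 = 63740.15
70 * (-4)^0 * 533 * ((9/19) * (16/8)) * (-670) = -449958600/19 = -23682031.58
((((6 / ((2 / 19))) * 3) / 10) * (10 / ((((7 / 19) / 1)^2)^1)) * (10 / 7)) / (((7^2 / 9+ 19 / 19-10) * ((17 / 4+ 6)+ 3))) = -2777895 / 72716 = -38.20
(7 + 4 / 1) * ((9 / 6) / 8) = 33 / 16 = 2.06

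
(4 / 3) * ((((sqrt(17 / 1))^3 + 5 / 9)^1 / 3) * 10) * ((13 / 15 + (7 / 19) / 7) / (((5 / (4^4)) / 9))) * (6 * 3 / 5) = 1073152 / 285 + 54730752 * sqrt(17) / 475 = 478840.54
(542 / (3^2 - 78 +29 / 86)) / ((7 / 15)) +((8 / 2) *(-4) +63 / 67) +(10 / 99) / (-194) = -170075884690 / 5318996067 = -31.98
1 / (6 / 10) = 5 / 3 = 1.67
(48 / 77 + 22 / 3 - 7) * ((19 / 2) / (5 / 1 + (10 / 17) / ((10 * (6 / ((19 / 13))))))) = 1.81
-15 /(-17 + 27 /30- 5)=150 /211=0.71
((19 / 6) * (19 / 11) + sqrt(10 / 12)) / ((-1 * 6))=-361 / 396- sqrt(30) / 36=-1.06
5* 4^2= 80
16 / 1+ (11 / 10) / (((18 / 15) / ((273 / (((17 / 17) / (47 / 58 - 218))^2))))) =158843308705 / 13456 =11804645.42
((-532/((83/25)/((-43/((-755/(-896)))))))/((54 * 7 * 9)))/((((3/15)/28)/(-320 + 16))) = -311552819200/3045519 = -102298.76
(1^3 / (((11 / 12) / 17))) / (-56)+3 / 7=15 / 154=0.10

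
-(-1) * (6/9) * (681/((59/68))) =30872/59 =523.25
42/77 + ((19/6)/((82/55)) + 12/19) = 339437/102828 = 3.30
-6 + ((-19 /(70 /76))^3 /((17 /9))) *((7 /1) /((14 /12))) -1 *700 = -28589.82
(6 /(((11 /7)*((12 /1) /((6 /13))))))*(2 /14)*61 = 183 /143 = 1.28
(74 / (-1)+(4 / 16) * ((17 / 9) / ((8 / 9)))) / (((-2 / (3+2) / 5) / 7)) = 411425 / 64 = 6428.52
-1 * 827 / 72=-827 / 72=-11.49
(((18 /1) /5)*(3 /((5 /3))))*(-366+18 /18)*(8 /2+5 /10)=-53217 /5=-10643.40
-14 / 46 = -0.30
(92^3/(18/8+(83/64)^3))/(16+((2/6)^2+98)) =1837155483648/1192974497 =1539.98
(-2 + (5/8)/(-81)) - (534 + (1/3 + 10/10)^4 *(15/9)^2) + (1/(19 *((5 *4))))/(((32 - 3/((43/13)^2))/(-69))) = -17706053568713/32500540440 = -544.79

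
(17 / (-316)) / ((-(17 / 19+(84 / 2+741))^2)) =6137 / 70098670576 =0.00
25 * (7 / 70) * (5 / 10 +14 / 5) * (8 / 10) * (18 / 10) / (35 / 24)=7128 / 875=8.15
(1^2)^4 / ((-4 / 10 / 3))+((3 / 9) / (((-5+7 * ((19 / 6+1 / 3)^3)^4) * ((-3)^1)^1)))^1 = -13080013648337 / 1744001818686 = -7.50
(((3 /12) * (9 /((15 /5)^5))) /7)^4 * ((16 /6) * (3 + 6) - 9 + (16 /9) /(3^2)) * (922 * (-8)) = -567491 /1653682833936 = -0.00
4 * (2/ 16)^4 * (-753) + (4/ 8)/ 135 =-101143/ 138240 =-0.73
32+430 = 462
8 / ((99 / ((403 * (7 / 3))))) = 22568 / 297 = 75.99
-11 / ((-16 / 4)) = 11 / 4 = 2.75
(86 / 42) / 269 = 43 / 5649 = 0.01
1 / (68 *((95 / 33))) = 33 / 6460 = 0.01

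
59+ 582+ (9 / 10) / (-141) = 301267 / 470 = 640.99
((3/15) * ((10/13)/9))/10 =1/585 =0.00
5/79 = 0.06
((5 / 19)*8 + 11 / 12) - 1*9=-1363 / 228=-5.98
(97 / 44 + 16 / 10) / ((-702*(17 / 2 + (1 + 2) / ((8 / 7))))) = -31 / 63635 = -0.00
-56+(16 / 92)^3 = -681288 / 12167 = -55.99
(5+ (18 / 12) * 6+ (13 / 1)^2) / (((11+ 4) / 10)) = 122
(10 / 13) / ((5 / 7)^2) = 98 / 65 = 1.51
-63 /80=-0.79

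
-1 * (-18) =18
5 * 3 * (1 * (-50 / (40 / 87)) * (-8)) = 13050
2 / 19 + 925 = 925.11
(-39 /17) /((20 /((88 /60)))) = -143 /850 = -0.17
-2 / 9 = -0.22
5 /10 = 1 /2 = 0.50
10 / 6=5 / 3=1.67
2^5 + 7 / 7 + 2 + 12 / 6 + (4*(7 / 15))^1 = 583 / 15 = 38.87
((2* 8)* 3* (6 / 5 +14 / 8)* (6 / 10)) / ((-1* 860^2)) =-531 / 4622500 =-0.00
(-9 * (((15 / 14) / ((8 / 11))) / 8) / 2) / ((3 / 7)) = -495 / 256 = -1.93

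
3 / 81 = 1 / 27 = 0.04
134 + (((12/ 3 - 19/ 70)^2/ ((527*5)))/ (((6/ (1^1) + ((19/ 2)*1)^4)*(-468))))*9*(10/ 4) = 293331738367979/ 2189042824150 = 134.00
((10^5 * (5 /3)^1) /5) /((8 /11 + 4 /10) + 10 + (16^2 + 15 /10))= 11000000 /88647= 124.09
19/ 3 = 6.33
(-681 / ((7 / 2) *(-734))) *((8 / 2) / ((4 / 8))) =5448 / 2569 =2.12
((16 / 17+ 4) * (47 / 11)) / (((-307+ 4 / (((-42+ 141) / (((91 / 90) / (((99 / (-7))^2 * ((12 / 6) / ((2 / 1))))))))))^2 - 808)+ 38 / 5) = 0.00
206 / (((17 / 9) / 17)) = 1854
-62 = -62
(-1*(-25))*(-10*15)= -3750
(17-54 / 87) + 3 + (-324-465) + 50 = -20869 / 29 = -719.62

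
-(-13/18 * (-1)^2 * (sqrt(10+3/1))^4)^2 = -4826809/324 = -14897.56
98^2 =9604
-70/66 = -35/33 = -1.06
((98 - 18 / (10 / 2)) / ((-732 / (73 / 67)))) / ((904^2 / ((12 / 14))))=-4307 / 29224665680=-0.00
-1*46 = -46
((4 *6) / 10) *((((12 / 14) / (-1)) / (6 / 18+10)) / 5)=-0.04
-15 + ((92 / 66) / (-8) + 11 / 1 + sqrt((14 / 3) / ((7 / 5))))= -551 / 132 + sqrt(30) / 3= -2.35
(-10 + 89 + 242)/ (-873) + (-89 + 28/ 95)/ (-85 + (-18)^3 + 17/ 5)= -19219829/ 54493824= -0.35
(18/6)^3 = 27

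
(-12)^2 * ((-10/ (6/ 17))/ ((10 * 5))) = -408/ 5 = -81.60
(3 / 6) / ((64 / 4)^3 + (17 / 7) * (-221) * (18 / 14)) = 49 / 333782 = 0.00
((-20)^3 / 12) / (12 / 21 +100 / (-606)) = -1640.37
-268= -268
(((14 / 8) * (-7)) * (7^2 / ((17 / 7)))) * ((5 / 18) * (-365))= 30672775 / 1224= 25059.46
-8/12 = -2/3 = -0.67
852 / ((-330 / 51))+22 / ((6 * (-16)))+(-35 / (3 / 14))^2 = 210243337 / 7920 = 26545.88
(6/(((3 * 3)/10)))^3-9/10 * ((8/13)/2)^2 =6758056/22815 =296.21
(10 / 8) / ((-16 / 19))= -95 / 64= -1.48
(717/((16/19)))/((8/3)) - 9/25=1020573/3200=318.93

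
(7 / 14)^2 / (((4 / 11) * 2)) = 11 / 32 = 0.34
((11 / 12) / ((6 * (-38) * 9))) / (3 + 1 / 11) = -0.00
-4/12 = -1/3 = -0.33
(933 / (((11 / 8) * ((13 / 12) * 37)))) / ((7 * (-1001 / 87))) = -7792416 / 37074037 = -0.21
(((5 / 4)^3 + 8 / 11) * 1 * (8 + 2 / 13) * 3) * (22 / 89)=300033 / 18512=16.21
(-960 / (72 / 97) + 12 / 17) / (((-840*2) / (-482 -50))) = -313139 / 765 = -409.33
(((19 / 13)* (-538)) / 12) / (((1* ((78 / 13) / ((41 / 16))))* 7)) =-209551 / 52416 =-4.00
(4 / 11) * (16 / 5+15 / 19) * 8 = 11.61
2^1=2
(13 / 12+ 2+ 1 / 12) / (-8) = -19 / 48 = -0.40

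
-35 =-35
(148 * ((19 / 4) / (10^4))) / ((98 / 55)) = 7733 / 196000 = 0.04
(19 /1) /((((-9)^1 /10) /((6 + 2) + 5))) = -2470 /9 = -274.44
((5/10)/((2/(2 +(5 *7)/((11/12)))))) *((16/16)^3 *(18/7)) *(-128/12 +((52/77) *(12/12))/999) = -181321660/658119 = -275.52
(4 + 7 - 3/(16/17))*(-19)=-2375/16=-148.44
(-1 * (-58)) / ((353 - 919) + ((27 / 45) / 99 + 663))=4785 / 8003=0.60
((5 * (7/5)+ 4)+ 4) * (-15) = -225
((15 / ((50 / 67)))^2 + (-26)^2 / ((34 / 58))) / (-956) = -2647217 / 1625200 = -1.63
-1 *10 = -10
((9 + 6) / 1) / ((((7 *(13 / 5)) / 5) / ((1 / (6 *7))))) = 125 / 1274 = 0.10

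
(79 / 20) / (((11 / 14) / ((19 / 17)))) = 10507 / 1870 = 5.62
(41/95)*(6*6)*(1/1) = 1476/95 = 15.54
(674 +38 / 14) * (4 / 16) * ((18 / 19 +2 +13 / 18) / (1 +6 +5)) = 51.73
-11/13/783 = -11/10179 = -0.00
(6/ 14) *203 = 87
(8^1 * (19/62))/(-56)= -19/434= -0.04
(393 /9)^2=17161 /9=1906.78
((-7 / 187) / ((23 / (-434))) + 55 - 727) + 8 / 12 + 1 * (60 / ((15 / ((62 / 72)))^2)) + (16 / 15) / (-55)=-70071470639 / 104514300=-670.45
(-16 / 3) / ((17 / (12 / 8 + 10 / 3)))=-232 / 153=-1.52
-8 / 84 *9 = -6 / 7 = -0.86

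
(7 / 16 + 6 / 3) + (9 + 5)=263 / 16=16.44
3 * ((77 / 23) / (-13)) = -231 / 299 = -0.77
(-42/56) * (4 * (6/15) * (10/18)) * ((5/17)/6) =-5/153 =-0.03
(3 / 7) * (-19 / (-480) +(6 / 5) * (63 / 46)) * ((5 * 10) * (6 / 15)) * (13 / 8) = 241553 / 10304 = 23.44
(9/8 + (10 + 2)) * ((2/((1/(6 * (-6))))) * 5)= -4725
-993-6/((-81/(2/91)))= -2439797/2457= -993.00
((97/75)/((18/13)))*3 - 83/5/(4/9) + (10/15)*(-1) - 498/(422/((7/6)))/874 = -730611794/20746575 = -35.22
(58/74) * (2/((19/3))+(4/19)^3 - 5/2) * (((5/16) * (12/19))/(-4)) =12978225/154300064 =0.08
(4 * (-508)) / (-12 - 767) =2032 / 779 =2.61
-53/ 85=-0.62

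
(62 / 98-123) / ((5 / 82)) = -491672 / 245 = -2006.82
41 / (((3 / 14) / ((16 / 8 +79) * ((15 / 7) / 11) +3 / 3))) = 105944 / 33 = 3210.42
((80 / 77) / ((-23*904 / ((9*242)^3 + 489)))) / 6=-2459939105 / 28589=-86044.95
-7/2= -3.50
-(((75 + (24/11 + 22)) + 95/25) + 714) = -44934/55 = -816.98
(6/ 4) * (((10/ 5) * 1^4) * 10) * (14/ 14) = 30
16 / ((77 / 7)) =16 / 11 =1.45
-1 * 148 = -148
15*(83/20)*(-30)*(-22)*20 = 821700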